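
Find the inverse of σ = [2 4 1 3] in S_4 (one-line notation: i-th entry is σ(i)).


To find σ⁻¹, swap domain and range:
σ(1) = 2 → σ⁻¹(2) = 1
σ(2) = 4 → σ⁻¹(4) = 2
σ(3) = 1 → σ⁻¹(1) = 3
σ(4) = 3 → σ⁻¹(3) = 4

σ⁻¹ = [3 1 4 2]


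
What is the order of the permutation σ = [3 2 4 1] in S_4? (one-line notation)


Cycle decomposition: (1 3 4)
Cycle lengths: 3
Order = lcm(3) = 3

ord(σ) = 3


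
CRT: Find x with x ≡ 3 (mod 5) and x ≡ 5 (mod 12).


m₁ = 5, m₂ = 12, gcd = 1, so CRT applies. M = m₁·m₂ = 60
Let M₁ = M/m₁ = 12, M₂ = M/m₂ = 5
Find y₁ ≡ M₁⁻¹ (mod m₁): 12⁻¹ ≡ 3 (mod 5)
Find y₂ ≡ M₂⁻¹ (mod m₂): 5⁻¹ ≡ 5 (mod 12)
x = a₁·M₁·y₁ + a₂·M₂·y₂ = 3·12·3 + 5·5·5 = 233
Reduce mod 60: x ≡ 53
Check: 53 mod 5 = 3 ✓, 53 mod 12 = 5 ✓

x ≡ 53 (mod 60)


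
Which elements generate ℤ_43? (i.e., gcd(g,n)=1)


g generates ℤ_n iff gcd(g,n) = 1
Prime factors of 43: 43
Generators are g ∈ {1,...,42} not divisible by any of these primes.
Generators: {1, 2, 3, 4, 5, 6, 7, 8, 9, 10, 11, 12, 13, 14, 15, 16, 17, 18, 19, 20, 21, 22, 23, 24, 25, 26, 27, 28, 29, 30, 31, 32, 33, 34, 35, 36, 37, 38, 39, 40, 41, 42}
Number of generators = φ(43) = 42

Generators of ℤ_43 = {1, 2, 3, 4, 5, 6, 7, 8, 9, 10, 11, 12, 13, 14, 15, 16, 17, 18, 19, 20, 21, 22, 23, 24, 25, 26, 27, 28, 29, 30, 31, 32, 33, 34, 35, 36, 37, 38, 39, 40, 41, 42}


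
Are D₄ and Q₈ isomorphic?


Comparing D₄ and Q₈:
D₄ has 5 elements of order 2; Q₈ has only 1

No, D₄ ≇ Q₈


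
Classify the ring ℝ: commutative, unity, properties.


ℝ is a field: commutative, has unity, every nonzero element is a unit (hence an integral domain)
Commutative: Yes
Integral domain: Yes
Has unity: Yes

ℝ: Commutative=Yes, Unity=Yes


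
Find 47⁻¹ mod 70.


Use the extended Euclidean algorithm to write 1 = 47·s + 70·t; then s mod 70 is the inverse.
Euclidean algorithm:
  47 = 0·70 + 47
  70 = 1·47 + 23
  47 = 2·23 + 1
  23 = 23·1 + 0
gcd(47,70) = 1
Back-substitution gives: 47·(3) + 70·(-2) = 1
So 47⁻¹ ≡ 3 ≡ 3 (mod 70)
Check: 47 × 3 = 141 ≡ 1 (mod 70) ✓

47⁻¹ ≡ 3 (mod 70)


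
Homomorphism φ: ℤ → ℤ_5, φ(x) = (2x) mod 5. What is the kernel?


Kernel = preimage of identity
ker(φ) = {x ∈ ℤ : 2x ≡ 0 (mod 5)}. gcd(2,5) = 1, so 2x ≡ 0 (mod 5) ⟺ x ≡ 0 (mod 5/1 = 5). Hence ker(φ) = 5ℤ

ker(φ) = 5ℤ


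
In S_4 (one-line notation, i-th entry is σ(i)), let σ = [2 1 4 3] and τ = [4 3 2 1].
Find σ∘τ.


σ∘τ: apply τ first, then σ
1 →τ 4 →σ 3
2 →τ 3 →σ 4
3 →τ 2 →σ 1
4 →τ 1 →σ 2

σ∘τ = [3 4 1 2]


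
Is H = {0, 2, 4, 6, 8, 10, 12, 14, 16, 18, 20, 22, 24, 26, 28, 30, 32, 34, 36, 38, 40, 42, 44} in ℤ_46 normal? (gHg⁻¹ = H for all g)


H = {0, 2, 4, 6, 8, 10, 12, 14, 16, 18, 20, 22, 24, 26, 28, 30, 32, 34, 36, 38, 40, 42, 44} in ℤ_46
ℤ_46 is abelian; every subgroup of an abelian group is normal

Yes, normal subgroup


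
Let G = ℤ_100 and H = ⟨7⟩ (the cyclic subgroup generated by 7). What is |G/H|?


|⟨7⟩| = n / gcd(7, 100) = 100 / 1 = 100
H is normal (ℤ_100 is abelian).
|G/H| = |G| / |H| = 100 / 100 = 1

|G/H| = 1


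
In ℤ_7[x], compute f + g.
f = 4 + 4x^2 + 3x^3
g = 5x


Add coefficients mod 7:
x^0: 4 + 0 = 4 (mod 7)
x^1: 0 + 5 = 5 (mod 7)
x^2: 4 + 0 = 4 (mod 7)
x^3: 3 + 0 = 3 (mod 7)
Result: 4 + 5x + 4x^2 + 3x^3

f + g = 4 + 5x + 4x^2 + 3x^3


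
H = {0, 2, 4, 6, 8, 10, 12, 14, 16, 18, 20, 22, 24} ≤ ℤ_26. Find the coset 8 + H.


8 + H = {8 + h (mod 26) : h ∈ H}
8+0=8, 8+2=10, 8+4=12, 8+6=14, 8+8=16, 8+10=18, 8+12=20, 8+14=22, 8+16=24, 8+18=0, 8+20=2, 8+22=4, 8+24=6
8 + H = {0, 2, 4, 6, 8, 10, 12, 14, 16, 18, 20, 22, 24} = 0 + H

8 + H = {0, 2, 4, 6, 8, 10, 12, 14, 16, 18, 20, 22, 24}


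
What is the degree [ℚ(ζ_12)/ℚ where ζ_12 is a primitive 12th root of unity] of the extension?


[ℚ(ζ_n):ℚ] = deg Φ_n(x) = φ(n). Here φ(12) = 4

[ℚ(ζ_12)/ℚ where ζ_12 is a primitive 12th root of unity] = 4


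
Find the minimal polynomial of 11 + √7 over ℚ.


Let α = 11 + √7. Then α - 11 = √7, so (α - 11)² = 7, giving α² - 22α + 114 = 0. Degree 2 and α ∉ ℚ, so this is the minimal polynomial.

Minimal polynomial: x² - 22x + 114


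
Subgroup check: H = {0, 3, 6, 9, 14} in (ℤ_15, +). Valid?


Subgroup test for H = {0, 3, 6, 9, 14} in (ℤ_15, +):
(1) 0 ∈ H? Yes
(2) Closure: for all a,b ∈ H, (a+b) mod 15 ∈ H? No  [counterexample: 3 + 9 = 12 ∉ H]
(3) Inverses: for all a ∈ H, -a mod 15 ∈ H? No

No, H is not a subgroup of ℤ_15


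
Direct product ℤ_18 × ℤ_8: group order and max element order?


|ℤ_18 × ℤ_8| = 18 × 8 = 144
Max element order = lcm(18,8) = 72
Cyclic? No (gcd=2)

|ℤ_18×ℤ_8| = 144, max element order = 72


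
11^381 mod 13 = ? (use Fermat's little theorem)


Fermat's little theorem: if p is prime and gcd(a,p)=1, then a^(p-1) ≡ 1 (mod p)
p = 13 is prime, gcd(11,13) = 1
Reduce exponent: 381 mod 12 = 9
So 11^381 ≡ 11^9 (mod 13)
11^9 mod 13 = 8

11^381 ≡ 8 (mod 13)


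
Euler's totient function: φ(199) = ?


Factor n: 199 = 199
φ(n) = n · ∏(1 - 1/p) over distinct primes p | n
φ(199) = 199 · (1 - 1/199) = 198

φ(199) = 198


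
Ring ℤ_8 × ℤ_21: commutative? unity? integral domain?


Direct product ring; commutative with unity (1,1); but (1,0)·(0,1) = (0,0) gives zero divisors, so not an integral domain
Commutative: Yes
Integral domain: No
Has unity: Yes

ℤ_8 × ℤ_21: Commutative=Yes, Unity=Yes


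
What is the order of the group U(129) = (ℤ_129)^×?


U(n) is the group of units mod n; |U(n)| = φ(n)
|U(129)| = φ(129) = 84

|U(129) = (ℤ_129)^×| = 84


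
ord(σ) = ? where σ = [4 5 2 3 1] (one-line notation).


Cycle decomposition: (1 4 3 2 5)
Cycle lengths: 5
Order = lcm(5) = 5

ord(σ) = 5


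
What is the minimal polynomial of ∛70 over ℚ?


∛70 satisfies x³ - 70 = 0, irreducible over ℚ (no rational root; 70 is not a perfect cube)

Minimal polynomial: x³ - 70


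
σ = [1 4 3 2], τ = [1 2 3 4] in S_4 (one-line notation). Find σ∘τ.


σ∘τ: apply τ first, then σ
1 →τ 1 →σ 1
2 →τ 2 →σ 4
3 →τ 3 →σ 3
4 →τ 4 →σ 2

σ∘τ = [1 4 3 2]


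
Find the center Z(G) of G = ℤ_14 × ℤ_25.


Z(G) = {g ∈ G | gx = xg for all x ∈ G}
Direct product of abelian groups is abelian, so Z(G) = G

Z(ℤ_14 × ℤ_25) = ℤ_14 × ℤ_25


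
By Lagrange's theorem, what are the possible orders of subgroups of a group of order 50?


Lagrange's theorem: |H| divides |G|
|G| = 50
Divisors of 50: 1, 2, 5, 10, 25, 50

Possible subgroup orders: {1, 2, 5, 10, 25, 50}


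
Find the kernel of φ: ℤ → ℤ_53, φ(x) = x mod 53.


Kernel = preimage of identity
ker(φ) = {x ∈ ℤ : x ≡ 0 (mod 53)} = 53ℤ = {0, ±53, ±106, ...}

ker(φ) = 53ℤ


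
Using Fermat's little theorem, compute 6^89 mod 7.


Fermat's little theorem: if p is prime and gcd(a,p)=1, then a^(p-1) ≡ 1 (mod p)
p = 7 is prime, gcd(6,7) = 1
Reduce exponent: 89 mod 6 = 5
So 6^89 ≡ 6^5 (mod 7)
6^5 mod 7 = 6

6^89 ≡ 6 (mod 7)


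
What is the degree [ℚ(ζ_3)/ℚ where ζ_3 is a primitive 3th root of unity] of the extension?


[ℚ(ζ_n):ℚ] = deg Φ_n(x) = φ(n). Here φ(3) = 2

[ℚ(ζ_3)/ℚ where ζ_3 is a primitive 3th root of unity] = 2


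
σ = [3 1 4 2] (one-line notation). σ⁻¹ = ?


To find σ⁻¹, swap domain and range:
σ(1) = 3 → σ⁻¹(3) = 1
σ(2) = 1 → σ⁻¹(1) = 2
σ(3) = 4 → σ⁻¹(4) = 3
σ(4) = 2 → σ⁻¹(2) = 4

σ⁻¹ = [2 4 1 3]


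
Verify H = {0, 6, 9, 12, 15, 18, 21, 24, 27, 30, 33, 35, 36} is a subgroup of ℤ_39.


Subgroup test for H = {0, 6, 9, 12, 15, 18, 21, 24, 27, 30, 33, 35, 36} in (ℤ_39, +):
(1) 0 ∈ H? Yes
(2) Closure: for all a,b ∈ H, (a+b) mod 39 ∈ H? No  [counterexample: 6 + 35 = 2 ∉ H]
(3) Inverses: for all a ∈ H, -a mod 39 ∈ H? No

No, H is not a subgroup of ℤ_39


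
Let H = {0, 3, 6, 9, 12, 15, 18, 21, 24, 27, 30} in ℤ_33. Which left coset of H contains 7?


7 + H = {7 + h (mod 33) : h ∈ H}
7+0=7, 7+3=10, 7+6=13, 7+9=16, 7+12=19, 7+15=22, 7+18=25, 7+21=28, 7+24=31, 7+27=1, 7+30=4
7 + H = {1, 4, 7, 10, 13, 16, 19, 22, 25, 28, 31} = 1 + H

7 + H = {1, 4, 7, 10, 13, 16, 19, 22, 25, 28, 31}


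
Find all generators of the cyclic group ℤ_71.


g generates ℤ_n iff gcd(g,n) = 1
Prime factors of 71: 71
Generators are g ∈ {1,...,70} not divisible by any of these primes.
Generators: {1, 2, 3, 4, 5, 6, 7, 8, 9, 10, 11, 12, 13, 14, 15, 16, 17, 18, 19, 20, 21, 22, 23, 24, 25, 26, 27, 28, 29, 30, 31, 32, 33, 34, 35, 36, 37, 38, 39, 40, 41, 42, 43, 44, 45, 46, 47, 48, 49, 50, 51, 52, 53, 54, 55, 56, 57, 58, 59, 60, 61, 62, 63, 64, 65, 66, 67, 68, 69, 70}
Number of generators = φ(71) = 70

Generators of ℤ_71 = {1, 2, 3, 4, 5, 6, 7, 8, 9, 10, 11, 12, 13, 14, 15, 16, 17, 18, 19, 20, 21, 22, 23, 24, 25, 26, 27, 28, 29, 30, 31, 32, 33, 34, 35, 36, 37, 38, 39, 40, 41, 42, 43, 44, 45, 46, 47, 48, 49, 50, 51, 52, 53, 54, 55, 56, 57, 58, 59, 60, 61, 62, 63, 64, 65, 66, 67, 68, 69, 70}


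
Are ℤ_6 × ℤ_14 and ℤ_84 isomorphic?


Comparing ℤ_6 × ℤ_14 and ℤ_84:
gcd(6,14) = 2 ≠ 1. Max element order in ℤ_6×ℤ_14 is lcm(6,14) = 42 < 84, so it has no element of order 84

No, ℤ_6 × ℤ_14 ≇ ℤ_84


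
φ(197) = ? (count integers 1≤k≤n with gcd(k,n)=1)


Factor n: 197 = 197
φ(n) = n · ∏(1 - 1/p) over distinct primes p | n
φ(197) = 197 · (1 - 1/197) = 196

φ(197) = 196


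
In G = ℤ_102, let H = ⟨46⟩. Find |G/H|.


|⟨46⟩| = n / gcd(46, 102) = 102 / 2 = 51
H is normal (ℤ_102 is abelian).
|G/H| = |G| / |H| = 102 / 51 = 2

|G/H| = 2


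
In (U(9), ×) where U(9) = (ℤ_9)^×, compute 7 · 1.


Operation: multiplication mod 9
7 · 1 = (a × b) mod 9 with a = 7, b = 1

7 · 1 = 7


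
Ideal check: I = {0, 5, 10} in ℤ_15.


Check ideal conditions for I = {0, 5, 10} in ℤ_15:
(1) I is an additive subgroup? Yes
(2) For r ∈ ℤ_15 and a ∈ I: r·a ∈ I? Yes

Yes, I is an ideal of ℤ_15


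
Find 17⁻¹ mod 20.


Use the extended Euclidean algorithm to write 1 = 17·s + 20·t; then s mod 20 is the inverse.
Euclidean algorithm:
  17 = 0·20 + 17
  20 = 1·17 + 3
  17 = 5·3 + 2
  3 = 1·2 + 1
  2 = 2·1 + 0
gcd(17,20) = 1
Back-substitution gives: 17·(-7) + 20·(6) = 1
So 17⁻¹ ≡ -7 ≡ 13 (mod 20)
Check: 17 × 13 = 221 ≡ 1 (mod 20) ✓

17⁻¹ ≡ 13 (mod 20)


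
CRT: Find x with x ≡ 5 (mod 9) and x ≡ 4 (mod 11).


m₁ = 9, m₂ = 11, gcd = 1, so CRT applies. M = m₁·m₂ = 99
Let M₁ = M/m₁ = 11, M₂ = M/m₂ = 9
Find y₁ ≡ M₁⁻¹ (mod m₁): 11⁻¹ ≡ 5 (mod 9)
Find y₂ ≡ M₂⁻¹ (mod m₂): 9⁻¹ ≡ 5 (mod 11)
x = a₁·M₁·y₁ + a₂·M₂·y₂ = 5·11·5 + 4·9·5 = 455
Reduce mod 99: x ≡ 59
Check: 59 mod 9 = 5 ✓, 59 mod 11 = 4 ✓

x ≡ 59 (mod 99)


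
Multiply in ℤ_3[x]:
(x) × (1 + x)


Expand and collect like terms; reduce coefficients mod 3:
x^0: 0·1 = 0 ≡ 0 (mod 3)
x^1: 0·1 + 1·1 = 1 ≡ 1 (mod 3)
x^2: 1·1 = 1 ≡ 1 (mod 3)
Result: x + x^2

f · g = x + x^2


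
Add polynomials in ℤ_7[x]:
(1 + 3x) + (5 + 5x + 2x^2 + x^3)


Add coefficients mod 7:
x^0: 1 + 5 = 6 (mod 7)
x^1: 3 + 5 = 1 (mod 7)
x^2: 0 + 2 = 2 (mod 7)
x^3: 0 + 1 = 1 (mod 7)
Result: 6 + x + 2x^2 + x^3

f + g = 6 + x + 2x^2 + x^3


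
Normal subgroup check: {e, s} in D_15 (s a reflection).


H = {e, s} in D_15 (s a reflection)
r·s·r⁻¹ = sr⁻² ≠ s for n ≥ 3, so {e, s} is not closed under conjugation

No, not a normal subgroup


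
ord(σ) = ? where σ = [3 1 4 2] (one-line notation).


Cycle decomposition: (1 3 4 2)
Cycle lengths: 4
Order = lcm(4) = 4

ord(σ) = 4


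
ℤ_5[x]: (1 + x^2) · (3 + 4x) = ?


Expand and collect like terms; reduce coefficients mod 5:
x^0: 1·3 = 3 ≡ 3 (mod 5)
x^1: 1·4 + 0·3 = 4 ≡ 4 (mod 5)
x^2: 0·4 + 1·3 = 3 ≡ 3 (mod 5)
x^3: 1·4 = 4 ≡ 4 (mod 5)
Result: 3 + 4x + 3x^2 + 4x^3

f · g = 3 + 4x + 3x^2 + 4x^3


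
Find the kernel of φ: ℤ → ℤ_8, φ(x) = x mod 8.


Kernel = preimage of identity
ker(φ) = {x ∈ ℤ : x ≡ 0 (mod 8)} = 8ℤ = {0, ±8, ±16, ...}

ker(φ) = 8ℤ


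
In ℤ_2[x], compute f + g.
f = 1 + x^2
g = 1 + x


Add coefficients mod 2:
x^0: 1 + 1 = 0 (mod 2)
x^1: 0 + 1 = 1 (mod 2)
x^2: 1 + 0 = 1 (mod 2)
Result: x + x^2

f + g = x + x^2


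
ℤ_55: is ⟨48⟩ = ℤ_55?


g generates ℤ_n iff gcd(g, n) = 1
gcd(48, 55) = 1
Since gcd = 1, 48 is a generator.

Yes, 48 generates ℤ_55


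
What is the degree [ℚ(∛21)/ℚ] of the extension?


∛21 has minimal polynomial x³ - 21 (irreducible over ℚ since 21 is not a perfect cube)

[ℚ(∛21)/ℚ] = 3


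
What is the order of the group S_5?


|S_n| = n! (number of permutations of n symbols)
|S_5| = 5! = 120

|S_5| = 120


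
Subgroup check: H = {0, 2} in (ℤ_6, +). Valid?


Subgroup test for H = {0, 2} in (ℤ_6, +):
(1) 0 ∈ H? Yes
(2) Closure: for all a,b ∈ H, (a+b) mod 6 ∈ H? No  [counterexample: 2 + 2 = 4 ∉ H]
(3) Inverses: for all a ∈ H, -a mod 6 ∈ H? No

No, H is not a subgroup of ℤ_6


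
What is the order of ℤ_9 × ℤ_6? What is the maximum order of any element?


|ℤ_9 × ℤ_6| = 9 × 6 = 54
Max element order = lcm(9,6) = 18
Cyclic? No (gcd=3)

|ℤ_9×ℤ_6| = 54, max element order = 18


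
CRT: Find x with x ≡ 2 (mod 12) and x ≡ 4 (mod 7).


m₁ = 12, m₂ = 7, gcd = 1, so CRT applies. M = m₁·m₂ = 84
Let M₁ = M/m₁ = 7, M₂ = M/m₂ = 12
Find y₁ ≡ M₁⁻¹ (mod m₁): 7⁻¹ ≡ 7 (mod 12)
Find y₂ ≡ M₂⁻¹ (mod m₂): 12⁻¹ ≡ 3 (mod 7)
x = a₁·M₁·y₁ + a₂·M₂·y₂ = 2·7·7 + 4·12·3 = 242
Reduce mod 84: x ≡ 74
Check: 74 mod 12 = 2 ✓, 74 mod 7 = 4 ✓

x ≡ 74 (mod 84)


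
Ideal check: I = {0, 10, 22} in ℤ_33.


Check ideal conditions for I = {0, 10, 22} in ℤ_33:
(1) I is an additive subgroup? No
(2) For r ∈ ℤ_33 and a ∈ I: r·a ∈ I? No  [counterexample: r=2, a=10, r·a mod 33 = 20 ∉ I]

No, I is not an ideal of ℤ_33


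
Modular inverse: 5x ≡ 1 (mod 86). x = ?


Use the extended Euclidean algorithm to write 1 = 5·s + 86·t; then s mod 86 is the inverse.
Euclidean algorithm:
  5 = 0·86 + 5
  86 = 17·5 + 1
  5 = 5·1 + 0
gcd(5,86) = 1
Back-substitution gives: 5·(-17) + 86·(1) = 1
So 5⁻¹ ≡ -17 ≡ 69 (mod 86)
Check: 5 × 69 = 345 ≡ 1 (mod 86) ✓

5⁻¹ ≡ 69 (mod 86)


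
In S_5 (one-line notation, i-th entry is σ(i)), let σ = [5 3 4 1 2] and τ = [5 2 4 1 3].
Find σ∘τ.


σ∘τ: apply τ first, then σ
1 →τ 5 →σ 2
2 →τ 2 →σ 3
3 →τ 4 →σ 1
4 →τ 1 →σ 5
5 →τ 3 →σ 4

σ∘τ = [2 3 1 5 4]


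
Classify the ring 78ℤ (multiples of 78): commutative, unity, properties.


78ℤ is a commutative ring under +,× but has no multiplicative identity (1 ∉ 78ℤ); it has no zero divisors, but without unity it is not an integral domain
Commutative: Yes
Integral domain: No
Has unity: No

78ℤ (multiples of 78): Commutative=Yes, Unity=No


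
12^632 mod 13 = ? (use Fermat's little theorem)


Fermat's little theorem: if p is prime and gcd(a,p)=1, then a^(p-1) ≡ 1 (mod p)
p = 13 is prime, gcd(12,13) = 1
Reduce exponent: 632 mod 12 = 8
So 12^632 ≡ 12^8 (mod 13)
12^8 mod 13 = 1

12^632 ≡ 1 (mod 13)


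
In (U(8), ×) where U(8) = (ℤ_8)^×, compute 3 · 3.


Operation: multiplication mod 8
3 · 3 = (a × b) mod 8 with a = 3, b = 3

3 · 3 = 1


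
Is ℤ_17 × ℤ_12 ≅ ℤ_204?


Comparing ℤ_17 × ℤ_12 and ℤ_204:
gcd(17,12) = 1, so ℤ_17 × ℤ_12 ≅ ℤ_204 (CRT)

Yes, ℤ_17 × ℤ_12 ≅ ℤ_204


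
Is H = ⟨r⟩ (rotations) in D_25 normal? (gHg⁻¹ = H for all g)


H = ⟨r⟩ (rotations) in D_25
The rotation subgroup ⟨r⟩ has index 2 in D_25, so it is normal

Yes, normal subgroup


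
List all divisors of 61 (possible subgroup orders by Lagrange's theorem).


Lagrange's theorem: |H| divides |G|
|G| = 61
Divisors of 61: 1, 61

Possible subgroup orders: {1, 61}


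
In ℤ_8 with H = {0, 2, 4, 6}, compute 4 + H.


4 + H = {4 + h (mod 8) : h ∈ H}
4+0=4, 4+2=6, 4+4=0, 4+6=2
4 + H = {0, 2, 4, 6} = 0 + H

4 + H = {0, 2, 4, 6}


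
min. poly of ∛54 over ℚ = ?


∛54 satisfies x³ - 54 = 0, irreducible over ℚ (no rational root; 54 is not a perfect cube)

Minimal polynomial: x³ - 54


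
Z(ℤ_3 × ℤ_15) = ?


Z(G) = {g ∈ G | gx = xg for all x ∈ G}
Direct product of abelian groups is abelian, so Z(G) = G

Z(ℤ_3 × ℤ_15) = ℤ_3 × ℤ_15


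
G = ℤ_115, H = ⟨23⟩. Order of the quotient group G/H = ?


|⟨23⟩| = n / gcd(23, 115) = 115 / 23 = 5
H is normal (ℤ_115 is abelian).
|G/H| = |G| / |H| = 115 / 5 = 23

|G/H| = 23


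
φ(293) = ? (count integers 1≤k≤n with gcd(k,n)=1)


Factor n: 293 = 293
φ(n) = n · ∏(1 - 1/p) over distinct primes p | n
φ(293) = 293 · (1 - 1/293) = 292

φ(293) = 292


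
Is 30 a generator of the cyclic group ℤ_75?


g generates ℤ_n iff gcd(g, n) = 1
gcd(30, 75) = 15
Since gcd = 15 ≠ 1, ⟨30⟩ has order 5 < 75, so 30 is not a generator.

No, 30 does not generate ℤ_75


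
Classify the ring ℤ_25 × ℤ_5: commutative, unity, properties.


Direct product ring; commutative with unity (1,1); but (1,0)·(0,1) = (0,0) gives zero divisors, so not an integral domain
Commutative: Yes
Integral domain: No
Has unity: Yes

ℤ_25 × ℤ_5: Commutative=Yes, Unity=Yes


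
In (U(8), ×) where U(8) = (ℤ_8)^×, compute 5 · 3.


Operation: multiplication mod 8
5 · 3 = (a × b) mod 8 with a = 5, b = 3

5 · 3 = 7


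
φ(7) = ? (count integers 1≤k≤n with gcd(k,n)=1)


φ(n) = count of k ∈ {1,...,n} with gcd(k,n)=1
Coprimes to 7: {1, 2, 3, 4, 5, 6}
Count: 6

φ(7) = 6


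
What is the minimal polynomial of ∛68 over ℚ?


∛68 satisfies x³ - 68 = 0, irreducible over ℚ (no rational root; 68 is not a perfect cube)

Minimal polynomial: x³ - 68


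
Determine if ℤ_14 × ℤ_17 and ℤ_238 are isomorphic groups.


Comparing ℤ_14 × ℤ_17 and ℤ_238:
gcd(14,17) = 1, so ℤ_14 × ℤ_17 ≅ ℤ_238 (CRT)

Yes, ℤ_14 × ℤ_17 ≅ ℤ_238


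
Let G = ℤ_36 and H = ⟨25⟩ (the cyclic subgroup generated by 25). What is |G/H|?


|⟨25⟩| = n / gcd(25, 36) = 36 / 1 = 36
H is normal (ℤ_36 is abelian).
|G/H| = |G| / |H| = 36 / 36 = 1

|G/H| = 1


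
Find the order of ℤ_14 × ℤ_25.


|A × B| = |A| · |B|
|ℤ_14 × ℤ_25| = 14 × 25 = 350

|ℤ_14 × ℤ_25| = 350


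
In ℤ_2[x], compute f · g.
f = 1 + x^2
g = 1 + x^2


Expand and collect like terms; reduce coefficients mod 2:
x^0: 1·1 = 1 ≡ 1 (mod 2)
x^1: 1·0 + 0·1 = 0 ≡ 0 (mod 2)
x^2: 1·1 + 0·0 + 1·1 = 2 ≡ 0 (mod 2)
x^3: 0·1 + 1·0 = 0 ≡ 0 (mod 2)
x^4: 1·1 = 1 ≡ 1 (mod 2)
Result: 1 + x^4

f · g = 1 + x^4


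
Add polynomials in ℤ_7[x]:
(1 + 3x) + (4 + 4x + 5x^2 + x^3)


Add coefficients mod 7:
x^0: 1 + 4 = 5 (mod 7)
x^1: 3 + 4 = 0 (mod 7)
x^2: 0 + 5 = 5 (mod 7)
x^3: 0 + 1 = 1 (mod 7)
Result: 5 + 5x^2 + x^3

f + g = 5 + 5x^2 + x^3


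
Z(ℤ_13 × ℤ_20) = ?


Z(G) = {g ∈ G | gx = xg for all x ∈ G}
Direct product of abelian groups is abelian, so Z(G) = G

Z(ℤ_13 × ℤ_20) = ℤ_13 × ℤ_20


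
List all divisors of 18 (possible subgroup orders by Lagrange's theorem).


Lagrange's theorem: |H| divides |G|
|G| = 18
Divisors of 18: 1, 2, 3, 6, 9, 18

Possible subgroup orders: {1, 2, 3, 6, 9, 18}


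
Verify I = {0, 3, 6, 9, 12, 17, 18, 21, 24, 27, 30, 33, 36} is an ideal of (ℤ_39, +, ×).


Check ideal conditions for I = {0, 3, 6, 9, 12, 17, 18, 21, 24, 27, 30, 33, 36} in ℤ_39:
(1) I is an additive subgroup? No
(2) For r ∈ ℤ_39 and a ∈ I: r·a ∈ I? No  [counterexample: r=2, a=17, r·a mod 39 = 34 ∉ I]

No, I is not an ideal of ℤ_39


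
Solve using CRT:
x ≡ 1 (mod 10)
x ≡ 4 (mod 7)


m₁ = 10, m₂ = 7, gcd = 1, so CRT applies. M = m₁·m₂ = 70
Let M₁ = M/m₁ = 7, M₂ = M/m₂ = 10
Find y₁ ≡ M₁⁻¹ (mod m₁): 7⁻¹ ≡ 3 (mod 10)
Find y₂ ≡ M₂⁻¹ (mod m₂): 10⁻¹ ≡ 5 (mod 7)
x = a₁·M₁·y₁ + a₂·M₂·y₂ = 1·7·3 + 4·10·5 = 221
Reduce mod 70: x ≡ 11
Check: 11 mod 10 = 1 ✓, 11 mod 7 = 4 ✓

x ≡ 11 (mod 70)


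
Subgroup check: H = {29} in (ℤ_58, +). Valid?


Subgroup test for H = {29} in (ℤ_58, +):
(1) 0 ∈ H? No
(2) Closure: for all a,b ∈ H, (a+b) mod 58 ∈ H? No  [counterexample: 29 + 29 = 0 ∉ H]
(3) Inverses: for all a ∈ H, -a mod 58 ∈ H? Yes

No, H is not a subgroup of ℤ_58


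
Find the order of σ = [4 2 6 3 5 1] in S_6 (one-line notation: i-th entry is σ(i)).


Cycle decomposition: (1 4 3 6)
Cycle lengths: 4
Order = lcm(4) = 4

ord(σ) = 4


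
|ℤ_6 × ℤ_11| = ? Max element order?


|ℤ_6 × ℤ_11| = 6 × 11 = 66
Max element order = lcm(6,11) = 66
Cyclic? Yes (gcd=1)

|ℤ_6×ℤ_11| = 66, max element order = 66


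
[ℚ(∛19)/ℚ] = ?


∛19 has minimal polynomial x³ - 19 (irreducible over ℚ since 19 is not a perfect cube)

[ℚ(∛19)/ℚ] = 3


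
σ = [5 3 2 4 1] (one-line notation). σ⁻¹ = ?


To find σ⁻¹, swap domain and range:
σ(1) = 5 → σ⁻¹(5) = 1
σ(2) = 3 → σ⁻¹(3) = 2
σ(3) = 2 → σ⁻¹(2) = 3
σ(4) = 4 → σ⁻¹(4) = 4
σ(5) = 1 → σ⁻¹(1) = 5

σ⁻¹ = [5 3 2 4 1]


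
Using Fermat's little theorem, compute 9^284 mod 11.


Fermat's little theorem: if p is prime and gcd(a,p)=1, then a^(p-1) ≡ 1 (mod p)
p = 11 is prime, gcd(9,11) = 1
Reduce exponent: 284 mod 10 = 4
So 9^284 ≡ 9^4 (mod 11)
9^4 mod 11 = 5

9^284 ≡ 5 (mod 11)


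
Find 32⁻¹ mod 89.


Use the extended Euclidean algorithm to write 1 = 32·s + 89·t; then s mod 89 is the inverse.
Euclidean algorithm:
  32 = 0·89 + 32
  89 = 2·32 + 25
  32 = 1·25 + 7
  25 = 3·7 + 4
  7 = 1·4 + 3
  4 = 1·3 + 1
  3 = 3·1 + 0
gcd(32,89) = 1
Back-substitution gives: 32·(-25) + 89·(9) = 1
So 32⁻¹ ≡ -25 ≡ 64 (mod 89)
Check: 32 × 64 = 2048 ≡ 1 (mod 89) ✓

32⁻¹ ≡ 64 (mod 89)


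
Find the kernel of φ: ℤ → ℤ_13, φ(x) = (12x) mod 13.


Kernel = preimage of identity
ker(φ) = {x ∈ ℤ : 12x ≡ 0 (mod 13)}. gcd(12,13) = 1, so 12x ≡ 0 (mod 13) ⟺ x ≡ 0 (mod 13/1 = 13). Hence ker(φ) = 13ℤ

ker(φ) = 13ℤ


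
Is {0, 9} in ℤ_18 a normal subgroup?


H = {0, 9} in ℤ_18
ℤ_18 is abelian; every subgroup of an abelian group is normal

Yes, normal subgroup


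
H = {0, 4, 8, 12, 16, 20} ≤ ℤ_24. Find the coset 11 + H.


11 + H = {11 + h (mod 24) : h ∈ H}
11+0=11, 11+4=15, 11+8=19, 11+12=23, 11+16=3, 11+20=7
11 + H = {3, 7, 11, 15, 19, 23} = 3 + H

11 + H = {3, 7, 11, 15, 19, 23}


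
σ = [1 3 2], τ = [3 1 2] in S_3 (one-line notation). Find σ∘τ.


σ∘τ: apply τ first, then σ
1 →τ 3 →σ 2
2 →τ 1 →σ 1
3 →τ 2 →σ 3

σ∘τ = [2 1 3]


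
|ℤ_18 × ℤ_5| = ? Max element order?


|ℤ_18 × ℤ_5| = 18 × 5 = 90
Max element order = lcm(18,5) = 90
Cyclic? Yes (gcd=1)

|ℤ_18×ℤ_5| = 90, max element order = 90


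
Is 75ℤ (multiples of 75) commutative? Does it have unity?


75ℤ is a commutative ring under +,× but has no multiplicative identity (1 ∉ 75ℤ); it has no zero divisors, but without unity it is not an integral domain
Commutative: Yes
Integral domain: No
Has unity: No

75ℤ (multiples of 75): Commutative=Yes, Unity=No


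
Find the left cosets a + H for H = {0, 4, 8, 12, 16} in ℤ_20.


H = {0, 4, 8, 12, 16}, |H| = 5
Number of cosets = |G|/|H| = 20/5 = 4
0 + H = {0, 4, 8, 12, 16}
1 + H = {1, 5, 9, 13, 17}
2 + H = {2, 6, 10, 14, 18}
3 + H = {3, 7, 11, 15, 19}

Cosets: 0+H={0,4,8,12,16}; 1+H={1,5,9,13,17}; 2+H={2,6,10,14,18}; 3+H={3,7,11,15,19}


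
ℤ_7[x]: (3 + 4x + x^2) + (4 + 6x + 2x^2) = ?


Add coefficients mod 7:
x^0: 3 + 4 = 0 (mod 7)
x^1: 4 + 6 = 3 (mod 7)
x^2: 1 + 2 = 3 (mod 7)
Result: 3x + 3x^2

f + g = 3x + 3x^2


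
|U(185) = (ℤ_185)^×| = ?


U(n) is the group of units mod n; |U(n)| = φ(n)
|U(185)| = φ(185) = 144

|U(185) = (ℤ_185)^×| = 144


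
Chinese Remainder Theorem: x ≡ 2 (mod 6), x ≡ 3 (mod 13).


m₁ = 6, m₂ = 13, gcd = 1, so CRT applies. M = m₁·m₂ = 78
Let M₁ = M/m₁ = 13, M₂ = M/m₂ = 6
Find y₁ ≡ M₁⁻¹ (mod m₁): 13⁻¹ ≡ 1 (mod 6)
Find y₂ ≡ M₂⁻¹ (mod m₂): 6⁻¹ ≡ 11 (mod 13)
x = a₁·M₁·y₁ + a₂·M₂·y₂ = 2·13·1 + 3·6·11 = 224
Reduce mod 78: x ≡ 68
Check: 68 mod 6 = 2 ✓, 68 mod 13 = 3 ✓

x ≡ 68 (mod 78)


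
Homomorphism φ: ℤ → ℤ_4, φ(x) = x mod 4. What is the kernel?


Kernel = preimage of identity
ker(φ) = {x ∈ ℤ : x ≡ 0 (mod 4)} = 4ℤ = {0, ±4, ±8, ...}

ker(φ) = 4ℤ


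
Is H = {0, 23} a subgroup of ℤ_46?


Subgroup test for H = {0, 23} in (ℤ_46, +):
(1) 0 ∈ H? Yes
(2) Closure: for all a,b ∈ H, (a+b) mod 46 ∈ H? Yes
(3) Inverses: for all a ∈ H, -a mod 46 ∈ H? Yes

Yes, H is a subgroup of ℤ_46


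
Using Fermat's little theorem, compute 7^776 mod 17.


Fermat's little theorem: if p is prime and gcd(a,p)=1, then a^(p-1) ≡ 1 (mod p)
p = 17 is prime, gcd(7,17) = 1
Reduce exponent: 776 mod 16 = 8
So 7^776 ≡ 7^8 (mod 17)
7^8 mod 17 = 16

7^776 ≡ 16 (mod 17)


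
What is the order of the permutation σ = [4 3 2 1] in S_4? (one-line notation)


Cycle decomposition: (1 4) (2 3)
Cycle lengths: 2, 2
Order = lcm(2, 2) = 2

ord(σ) = 2


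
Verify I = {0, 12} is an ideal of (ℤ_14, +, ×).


Check ideal conditions for I = {0, 12} in ℤ_14:
(1) I is an additive subgroup? No
(2) For r ∈ ℤ_14 and a ∈ I: r·a ∈ I? No  [counterexample: r=2, a=12, r·a mod 14 = 10 ∉ I]

No, I is not an ideal of ℤ_14


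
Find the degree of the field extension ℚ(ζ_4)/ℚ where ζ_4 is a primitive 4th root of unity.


[ℚ(ζ_n):ℚ] = deg Φ_n(x) = φ(n). Here φ(4) = 2

[ℚ(ζ_4)/ℚ where ζ_4 is a primitive 4th root of unity] = 2


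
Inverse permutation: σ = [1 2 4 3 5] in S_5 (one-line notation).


To find σ⁻¹, swap domain and range:
σ(1) = 1 → σ⁻¹(1) = 1
σ(2) = 2 → σ⁻¹(2) = 2
σ(3) = 4 → σ⁻¹(4) = 3
σ(4) = 3 → σ⁻¹(3) = 4
σ(5) = 5 → σ⁻¹(5) = 5

σ⁻¹ = [1 2 4 3 5]


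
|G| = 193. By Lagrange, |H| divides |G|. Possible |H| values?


Lagrange's theorem: |H| divides |G|
|G| = 193
Divisors of 193: 1, 193

Possible subgroup orders: {1, 193}


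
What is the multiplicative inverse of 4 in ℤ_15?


Use the extended Euclidean algorithm to write 1 = 4·s + 15·t; then s mod 15 is the inverse.
Euclidean algorithm:
  4 = 0·15 + 4
  15 = 3·4 + 3
  4 = 1·3 + 1
  3 = 3·1 + 0
gcd(4,15) = 1
Back-substitution gives: 4·(4) + 15·(-1) = 1
So 4⁻¹ ≡ 4 ≡ 4 (mod 15)
Check: 4 × 4 = 16 ≡ 1 (mod 15) ✓

4⁻¹ ≡ 4 (mod 15)


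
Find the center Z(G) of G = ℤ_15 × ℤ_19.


Z(G) = {g ∈ G | gx = xg for all x ∈ G}
Direct product of abelian groups is abelian, so Z(G) = G

Z(ℤ_15 × ℤ_19) = ℤ_15 × ℤ_19


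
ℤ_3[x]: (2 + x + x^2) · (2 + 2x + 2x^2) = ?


Expand and collect like terms; reduce coefficients mod 3:
x^0: 2·2 = 4 ≡ 1 (mod 3)
x^1: 2·2 + 1·2 = 6 ≡ 0 (mod 3)
x^2: 2·2 + 1·2 + 1·2 = 8 ≡ 2 (mod 3)
x^3: 1·2 + 1·2 = 4 ≡ 1 (mod 3)
x^4: 1·2 = 2 ≡ 2 (mod 3)
Result: 1 + 2x^2 + x^3 + 2x^4

f · g = 1 + 2x^2 + x^3 + 2x^4


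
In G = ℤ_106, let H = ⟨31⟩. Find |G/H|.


|⟨31⟩| = n / gcd(31, 106) = 106 / 1 = 106
H is normal (ℤ_106 is abelian).
|G/H| = |G| / |H| = 106 / 106 = 1

|G/H| = 1


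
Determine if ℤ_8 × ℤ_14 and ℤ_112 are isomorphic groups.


Comparing ℤ_8 × ℤ_14 and ℤ_112:
gcd(8,14) = 2 ≠ 1. Max element order in ℤ_8×ℤ_14 is lcm(8,14) = 56 < 112, so it has no element of order 112

No, ℤ_8 × ℤ_14 ≇ ℤ_112


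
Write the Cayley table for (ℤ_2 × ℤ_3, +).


Elements: {(0,0), (0,1), (0,2), (1,0), (1,1), (1,2)}
Operation: componentwise addition mod (2, 3)
Entry (a, b) = ((a₁+b₁) mod 2, (a₂+b₂) mod 3)

Cayley table:
      | (0,0) | (0,1) | (0,2) | (1,0) | (1,1) | (1,2)
(0,0) | (0,0) | (0,1) | (0,2) | (1,0) | (1,1) | (1,2)
(0,1) | (0,1) | (0,2) | (0,0) | (1,1) | (1,2) | (1,0)
(0,2) | (0,2) | (0,0) | (0,1) | (1,2) | (1,0) | (1,1)
(1,0) | (1,0) | (1,1) | (1,2) | (0,0) | (0,1) | (0,2)
(1,1) | (1,1) | (1,2) | (1,0) | (0,1) | (0,2) | (0,0)
(1,2) | (1,2) | (1,0) | (1,1) | (0,2) | (0,0) | (0,1)


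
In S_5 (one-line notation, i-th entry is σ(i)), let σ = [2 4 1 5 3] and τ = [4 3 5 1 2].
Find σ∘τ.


σ∘τ: apply τ first, then σ
1 →τ 4 →σ 5
2 →τ 3 →σ 1
3 →τ 5 →σ 3
4 →τ 1 →σ 2
5 →τ 2 →σ 4

σ∘τ = [5 1 3 2 4]


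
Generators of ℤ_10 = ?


g generates ℤ_n iff gcd(g,n) = 1
Checking each g ∈ {1,...,9}:
gcd(1,10) = 1
gcd(2,10) = 2
gcd(3,10) = 1
gcd(4,10) = 2
gcd(5,10) = 5
gcd(6,10) = 2
gcd(7,10) = 1
gcd(8,10) = 2
gcd(9,10) = 1
Generators: {1, 3, 7, 9}
Number of generators = φ(10) = 4

Generators of ℤ_10 = {1, 3, 7, 9}


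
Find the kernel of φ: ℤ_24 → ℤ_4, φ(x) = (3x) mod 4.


Kernel = preimage of identity
ker(φ) = {x ∈ ℤ_24 : 3x ≡ 0 (mod 4)}. Since 4 | 24, φ is well-defined. The kernel is the cyclic subgroup ⟨4⟩ of ℤ_24 (order 6), i.e. {0, 4, 8, 12, 16, 20}

ker(φ) = {0, 4, 8, 12, 16, 20}


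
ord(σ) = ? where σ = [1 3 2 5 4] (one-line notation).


Cycle decomposition: (2 3) (4 5)
Cycle lengths: 2, 2
Order = lcm(2, 2) = 2

ord(σ) = 2


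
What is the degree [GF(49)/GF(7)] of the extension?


GF(49) = GF(7^2), so the extension degree is 2

[GF(49)/GF(7)] = 2


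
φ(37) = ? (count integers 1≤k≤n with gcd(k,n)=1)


Factor n: 37 = 37
φ(n) = n · ∏(1 - 1/p) over distinct primes p | n
φ(37) = 37 · (1 - 1/37) = 36

φ(37) = 36


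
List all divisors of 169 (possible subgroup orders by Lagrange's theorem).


Lagrange's theorem: |H| divides |G|
|G| = 169
Divisors of 169: 1, 13, 169

Possible subgroup orders: {1, 13, 169}


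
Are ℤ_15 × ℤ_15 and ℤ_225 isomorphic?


Comparing ℤ_15 × ℤ_15 and ℤ_225:
gcd(15,15) = 15 ≠ 1. Max element order in ℤ_15×ℤ_15 is lcm(15,15) = 15 < 225, so it has no element of order 225

No, ℤ_15 × ℤ_15 ≇ ℤ_225


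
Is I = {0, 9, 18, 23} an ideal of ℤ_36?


Check ideal conditions for I = {0, 9, 18, 23} in ℤ_36:
(1) I is an additive subgroup? No
(2) For r ∈ ℤ_36 and a ∈ I: r·a ∈ I? No  [counterexample: r=2, a=23, r·a mod 36 = 10 ∉ I]

No, I is not an ideal of ℤ_36


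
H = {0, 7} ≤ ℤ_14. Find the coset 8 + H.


8 + H = {8 + h (mod 14) : h ∈ H}
8+0=8, 8+7=1
8 + H = {1, 8} = 1 + H

8 + H = {1, 8}


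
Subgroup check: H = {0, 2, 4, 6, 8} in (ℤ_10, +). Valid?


Subgroup test for H = {0, 2, 4, 6, 8} in (ℤ_10, +):
(1) 0 ∈ H? Yes
(2) Closure: for all a,b ∈ H, (a+b) mod 10 ∈ H? Yes
(3) Inverses: for all a ∈ H, -a mod 10 ∈ H? Yes

Yes, H is a subgroup of ℤ_10


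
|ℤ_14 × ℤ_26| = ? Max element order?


|ℤ_14 × ℤ_26| = 14 × 26 = 364
Max element order = lcm(14,26) = 182
Cyclic? No (gcd=2)

|ℤ_14×ℤ_26| = 364, max element order = 182


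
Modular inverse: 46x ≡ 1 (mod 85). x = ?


Use the extended Euclidean algorithm to write 1 = 46·s + 85·t; then s mod 85 is the inverse.
Euclidean algorithm:
  46 = 0·85 + 46
  85 = 1·46 + 39
  46 = 1·39 + 7
  39 = 5·7 + 4
  7 = 1·4 + 3
  4 = 1·3 + 1
  3 = 3·1 + 0
gcd(46,85) = 1
Back-substitution gives: 46·(-24) + 85·(13) = 1
So 46⁻¹ ≡ -24 ≡ 61 (mod 85)
Check: 46 × 61 = 2806 ≡ 1 (mod 85) ✓

46⁻¹ ≡ 61 (mod 85)


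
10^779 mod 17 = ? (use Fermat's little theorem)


Fermat's little theorem: if p is prime and gcd(a,p)=1, then a^(p-1) ≡ 1 (mod p)
p = 17 is prime, gcd(10,17) = 1
Reduce exponent: 779 mod 16 = 11
So 10^779 ≡ 10^11 (mod 17)
10^11 mod 17 = 3

10^779 ≡ 3 (mod 17)


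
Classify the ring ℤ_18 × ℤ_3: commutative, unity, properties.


Direct product ring; commutative with unity (1,1); but (1,0)·(0,1) = (0,0) gives zero divisors, so not an integral domain
Commutative: Yes
Integral domain: No
Has unity: Yes

ℤ_18 × ℤ_3: Commutative=Yes, Unity=Yes


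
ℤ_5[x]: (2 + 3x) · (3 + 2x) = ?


Expand and collect like terms; reduce coefficients mod 5:
x^0: 2·3 = 6 ≡ 1 (mod 5)
x^1: 2·2 + 3·3 = 13 ≡ 3 (mod 5)
x^2: 3·2 = 6 ≡ 1 (mod 5)
Result: 1 + 3x + x^2

f · g = 1 + 3x + x^2


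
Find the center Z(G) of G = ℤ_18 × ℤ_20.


Z(G) = {g ∈ G | gx = xg for all x ∈ G}
Direct product of abelian groups is abelian, so Z(G) = G

Z(ℤ_18 × ℤ_20) = ℤ_18 × ℤ_20


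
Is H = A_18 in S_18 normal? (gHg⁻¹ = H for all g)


H = A_18 in S_18
A_18 has index 2 in S_18, and every subgroup of index 2 is normal

Yes, normal subgroup


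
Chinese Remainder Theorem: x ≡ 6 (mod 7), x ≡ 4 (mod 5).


m₁ = 7, m₂ = 5, gcd = 1, so CRT applies. M = m₁·m₂ = 35
Let M₁ = M/m₁ = 5, M₂ = M/m₂ = 7
Find y₁ ≡ M₁⁻¹ (mod m₁): 5⁻¹ ≡ 3 (mod 7)
Find y₂ ≡ M₂⁻¹ (mod m₂): 7⁻¹ ≡ 3 (mod 5)
x = a₁·M₁·y₁ + a₂·M₂·y₂ = 6·5·3 + 4·7·3 = 174
Reduce mod 35: x ≡ 34
Check: 34 mod 7 = 6 ✓, 34 mod 5 = 4 ✓

x ≡ 34 (mod 35)


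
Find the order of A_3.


|A_n| = n!/2 (even permutations)
|A_3| = 3!/2 = 6/2 = 3

|A_3| = 3


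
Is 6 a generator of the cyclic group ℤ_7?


g generates ℤ_n iff gcd(g, n) = 1
gcd(6, 7) = 1
Since gcd = 1, 6 is a generator.

Yes, 6 generates ℤ_7


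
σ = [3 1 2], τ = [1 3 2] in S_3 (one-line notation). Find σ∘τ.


σ∘τ: apply τ first, then σ
1 →τ 1 →σ 3
2 →τ 3 →σ 2
3 →τ 2 →σ 1

σ∘τ = [3 2 1]


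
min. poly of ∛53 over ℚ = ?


∛53 satisfies x³ - 53 = 0, irreducible over ℚ (no rational root; 53 is not a perfect cube)

Minimal polynomial: x³ - 53


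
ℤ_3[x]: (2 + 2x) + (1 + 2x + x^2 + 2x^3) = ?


Add coefficients mod 3:
x^0: 2 + 1 = 0 (mod 3)
x^1: 2 + 2 = 1 (mod 3)
x^2: 0 + 1 = 1 (mod 3)
x^3: 0 + 2 = 2 (mod 3)
Result: x + x^2 + 2x^3

f + g = x + x^2 + 2x^3


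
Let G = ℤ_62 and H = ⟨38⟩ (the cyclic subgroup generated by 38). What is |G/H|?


|⟨38⟩| = n / gcd(38, 62) = 62 / 2 = 31
H is normal (ℤ_62 is abelian).
|G/H| = |G| / |H| = 62 / 31 = 2

|G/H| = 2


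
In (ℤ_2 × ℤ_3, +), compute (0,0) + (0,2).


Operation: componentwise addition mod (2, 3)
(0,0) + (0,2) = ((a₁+b₁) mod 2, (a₂+b₂) mod 3) with a = (0,0), b = (0,2)

(0,0) + (0,2) = (0,2)


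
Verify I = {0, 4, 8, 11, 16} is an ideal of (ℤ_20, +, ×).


Check ideal conditions for I = {0, 4, 8, 11, 16} in ℤ_20:
(1) I is an additive subgroup? No
(2) For r ∈ ℤ_20 and a ∈ I: r·a ∈ I? No  [counterexample: r=2, a=11, r·a mod 20 = 2 ∉ I]

No, I is not an ideal of ℤ_20


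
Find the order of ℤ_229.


ℤ_n has n elements.

|ℤ_229| = 229


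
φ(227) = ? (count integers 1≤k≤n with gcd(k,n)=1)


Factor n: 227 = 227
φ(n) = n · ∏(1 - 1/p) over distinct primes p | n
φ(227) = 227 · (1 - 1/227) = 226

φ(227) = 226


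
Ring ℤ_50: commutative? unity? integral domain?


ℤ_50 is a commutative ring with unity 1; 50 = 2×25 is composite, so 2·25 ≡ 0 gives zero divisors (not an integral domain)
Commutative: Yes
Integral domain: No
Has unity: Yes

ℤ_50: Commutative=Yes, Unity=Yes


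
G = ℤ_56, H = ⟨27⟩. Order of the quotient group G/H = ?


|⟨27⟩| = n / gcd(27, 56) = 56 / 1 = 56
H is normal (ℤ_56 is abelian).
|G/H| = |G| / |H| = 56 / 56 = 1

|G/H| = 1


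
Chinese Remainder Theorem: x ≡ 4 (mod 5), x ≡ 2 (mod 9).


m₁ = 5, m₂ = 9, gcd = 1, so CRT applies. M = m₁·m₂ = 45
Let M₁ = M/m₁ = 9, M₂ = M/m₂ = 5
Find y₁ ≡ M₁⁻¹ (mod m₁): 9⁻¹ ≡ 4 (mod 5)
Find y₂ ≡ M₂⁻¹ (mod m₂): 5⁻¹ ≡ 2 (mod 9)
x = a₁·M₁·y₁ + a₂·M₂·y₂ = 4·9·4 + 2·5·2 = 164
Reduce mod 45: x ≡ 29
Check: 29 mod 5 = 4 ✓, 29 mod 9 = 2 ✓

x ≡ 29 (mod 45)


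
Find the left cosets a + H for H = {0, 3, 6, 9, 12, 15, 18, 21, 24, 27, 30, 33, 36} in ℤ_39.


H = {0, 3, 6, 9, 12, 15, 18, 21, 24, 27, 30, 33, 36}, |H| = 13
Number of cosets = |G|/|H| = 39/13 = 3
0 + H = {0, 3, 6, 9, 12, 15, 18, 21, 24, 27, 30, 33, 36}
1 + H = {1, 4, 7, 10, 13, 16, 19, 22, 25, 28, 31, 34, 37}
2 + H = {2, 5, 8, 11, 14, 17, 20, 23, 26, 29, 32, 35, 38}

Cosets: 0+H={0,3,6,9,12,15,18,21,24,27,30,33,36}; 1+H={1,4,7,10,13,16,19,22,25,28,31,34,37}; 2+H={2,5,8,11,14,17,20,23,26,29,32,35,38}


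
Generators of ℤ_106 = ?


g generates ℤ_n iff gcd(g,n) = 1
Prime factors of 106: 2, 53
Generators are g ∈ {1,...,105} not divisible by any of these primes.
Generators: {1, 3, 5, 7, 9, 11, 13, 15, 17, 19, 21, 23, 25, 27, 29, 31, 33, 35, 37, 39, 41, 43, 45, 47, 49, 51, 55, 57, 59, 61, 63, 65, 67, 69, 71, 73, 75, 77, 79, 81, 83, 85, 87, 89, 91, 93, 95, 97, 99, 101, 103, 105}
Number of generators = φ(106) = 52

Generators of ℤ_106 = {1, 3, 5, 7, 9, 11, 13, 15, 17, 19, 21, 23, 25, 27, 29, 31, 33, 35, 37, 39, 41, 43, 45, 47, 49, 51, 55, 57, 59, 61, 63, 65, 67, 69, 71, 73, 75, 77, 79, 81, 83, 85, 87, 89, 91, 93, 95, 97, 99, 101, 103, 105}


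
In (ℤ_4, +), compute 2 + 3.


Operation: addition mod 4
2 + 3 = (a + b) mod 4 with a = 2, b = 3

2 + 3 = 1


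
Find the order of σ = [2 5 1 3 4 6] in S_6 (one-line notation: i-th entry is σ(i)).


Cycle decomposition: (1 2 5 4 3)
Cycle lengths: 5
Order = lcm(5) = 5

ord(σ) = 5


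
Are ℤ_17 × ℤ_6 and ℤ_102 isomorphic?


Comparing ℤ_17 × ℤ_6 and ℤ_102:
gcd(17,6) = 1, so ℤ_17 × ℤ_6 ≅ ℤ_102 (CRT)

Yes, ℤ_17 × ℤ_6 ≅ ℤ_102


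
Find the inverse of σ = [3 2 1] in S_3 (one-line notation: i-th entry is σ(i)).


To find σ⁻¹, swap domain and range:
σ(1) = 3 → σ⁻¹(3) = 1
σ(2) = 2 → σ⁻¹(2) = 2
σ(3) = 1 → σ⁻¹(1) = 3

σ⁻¹ = [3 2 1]


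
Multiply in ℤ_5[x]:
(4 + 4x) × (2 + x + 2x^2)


Expand and collect like terms; reduce coefficients mod 5:
x^0: 4·2 = 8 ≡ 3 (mod 5)
x^1: 4·1 + 4·2 = 12 ≡ 2 (mod 5)
x^2: 4·2 + 4·1 = 12 ≡ 2 (mod 5)
x^3: 4·2 = 8 ≡ 3 (mod 5)
Result: 3 + 2x + 2x^2 + 3x^3

f · g = 3 + 2x + 2x^2 + 3x^3


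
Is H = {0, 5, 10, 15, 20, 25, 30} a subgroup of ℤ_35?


Subgroup test for H = {0, 5, 10, 15, 20, 25, 30} in (ℤ_35, +):
(1) 0 ∈ H? Yes
(2) Closure: for all a,b ∈ H, (a+b) mod 35 ∈ H? Yes
(3) Inverses: for all a ∈ H, -a mod 35 ∈ H? Yes

Yes, H is a subgroup of ℤ_35


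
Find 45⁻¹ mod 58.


Use the extended Euclidean algorithm to write 1 = 45·s + 58·t; then s mod 58 is the inverse.
Euclidean algorithm:
  45 = 0·58 + 45
  58 = 1·45 + 13
  45 = 3·13 + 6
  13 = 2·6 + 1
  6 = 6·1 + 0
gcd(45,58) = 1
Back-substitution gives: 45·(-9) + 58·(7) = 1
So 45⁻¹ ≡ -9 ≡ 49 (mod 58)
Check: 45 × 49 = 2205 ≡ 1 (mod 58) ✓

45⁻¹ ≡ 49 (mod 58)


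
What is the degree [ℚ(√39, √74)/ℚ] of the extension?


[ℚ(√39,√74):ℚ] = [ℚ(√39,√74):ℚ(√39)]·[ℚ(√39):ℚ] = 2·2 = 4

[ℚ(√39, √74)/ℚ] = 4


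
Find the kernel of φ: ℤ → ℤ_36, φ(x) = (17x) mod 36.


Kernel = preimage of identity
ker(φ) = {x ∈ ℤ : 17x ≡ 0 (mod 36)}. gcd(17,36) = 1, so 17x ≡ 0 (mod 36) ⟺ x ≡ 0 (mod 36/1 = 36). Hence ker(φ) = 36ℤ

ker(φ) = 36ℤ


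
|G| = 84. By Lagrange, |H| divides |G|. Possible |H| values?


Lagrange's theorem: |H| divides |G|
|G| = 84
Divisors of 84: 1, 2, 3, 4, 6, 7, 12, 14, 21, 28, 42, 84

Possible subgroup orders: {1, 2, 3, 4, 6, 7, 12, 14, 21, 28, 42, 84}
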